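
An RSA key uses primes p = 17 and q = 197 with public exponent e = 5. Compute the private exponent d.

2509

φ(n) = (p−1)(q−1) = 16·196 = 3136.
Need d with 5·d ≡ 1 (mod 3136). Apply the extended Euclidean algorithm:
3136 = 627×5 + 1
5 = 5×1 + 0
Back-substitute:
1 = 3136 − 627·5
So 5·(-627) ≡ 1 (mod 3136), hence d ≡ -627 ≡ 2509 (mod 3136).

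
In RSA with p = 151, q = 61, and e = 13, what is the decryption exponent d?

φ(n) = (p−1)(q−1) = 150·60 = 9000.
Need d with 13·d ≡ 1 (mod 9000). Apply the extended Euclidean algorithm:
9000 = 692×13 + 4
13 = 3×4 + 1
4 = 4×1 + 0
Back-substitute:
1 = 13 − 3·4
1 = −3·9000 + 2077·13
So 13·2077 ≡ 1 (mod 9000), hence d = 2077.

2077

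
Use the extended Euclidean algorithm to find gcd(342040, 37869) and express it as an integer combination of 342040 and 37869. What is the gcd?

1

Apply Euclid's algorithm to 342040 and 37869:
342040 = 9×37869 + 1219
37869 = 31×1219 + 80
1219 = 15×80 + 19
80 = 4×19 + 4
19 = 4×4 + 3
4 = 1×3 + 1
3 = 3×1 + 0
gcd(342040, 37869) = 1.
Back-substituting:
1 = 4 − 3
1 = −19 + 5·4
1 = 5·80 − 21·19
1 = −21·1219 + 320·80
1 = 320·37869 − 9941·1219
1 = −9941·342040 + 89789·37869
So 1 = (-9941)·342040 + (89789)·37869.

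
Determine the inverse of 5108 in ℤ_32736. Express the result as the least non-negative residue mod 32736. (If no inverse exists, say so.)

no inverse exists

Euclidean algorithm on 32736, 5108:
32736 = 6·5108 + 2088
5108 = 2·2088 + 932
2088 = 2·932 + 224
932 = 4·224 + 36
224 = 6·36 + 8
36 = 4·8 + 4
8 = 2·4 + 0
Since gcd = 4 > 1, 5108 is not a unit mod 32736.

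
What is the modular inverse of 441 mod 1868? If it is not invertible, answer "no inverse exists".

449

Extended Euclidean algorithm:
1868 = 4×441 + 104
441 = 4×104 + 25
104 = 4×25 + 4
25 = 6×4 + 1
4 = 4×1 + 0
gcd = 1, so the inverse exists. Back-substitute:
1 = 25 − 6·4
1 = −6·104 + 25·25
1 = 25·441 − 106·104
1 = −106·1868 + 449·441
So 441·449 ≡ 1 (mod 1868).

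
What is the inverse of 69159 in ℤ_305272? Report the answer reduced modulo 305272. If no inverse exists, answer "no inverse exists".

gcd(305272, 69159) by repeated division:
305272 = 4*69159 + 28636
69159 = 2*28636 + 11887
28636 = 2*11887 + 4862
11887 = 2*4862 + 2163
4862 = 2*2163 + 536
2163 = 4*536 + 19
536 = 28*19 + 4
19 = 4*4 + 3
4 = 1*3 + 1
3 = 3*1 + 0
The gcd is 1. Working backward:
1 = 4 − 3
1 = −19 + 5·4
1 = 5·536 − 141·19
1 = −141·2163 + 569·536
1 = 569·4862 − 1279·2163
1 = −1279·11887 + 3127·4862
1 = 3127·28636 − 7533·11887
1 = −7533·69159 + 18193·28636
1 = 18193·305272 − 80305·69159
Hence 69159⁻¹ ≡ -80305 ≡ 224967 (mod 305272).

224967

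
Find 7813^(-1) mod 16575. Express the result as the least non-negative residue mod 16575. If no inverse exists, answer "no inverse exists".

no inverse exists

Compute gcd(7813, 16575):
16575 = 2*7813 + 949
7813 = 8*949 + 221
949 = 4*221 + 65
221 = 3*65 + 26
65 = 2*26 + 13
26 = 2*13 + 0
Since gcd = 13 > 1, 7813 is not a unit mod 16575.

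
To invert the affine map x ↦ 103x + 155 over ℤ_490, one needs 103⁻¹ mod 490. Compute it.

Apply the Euclidean algorithm to 490 and 103:
490 = 4*103 + 78
103 = 1*78 + 25
78 = 3*25 + 3
25 = 8*3 + 1
3 = 3*1 + 0
Since gcd(103, 490) = 1, back-substitute to write 1 as a combination:
1 = 25 − 8·3
1 = −8·78 + 25·25
1 = 25·103 − 33·78
1 = −33·490 + 157·103
So 103·157 ≡ 1 (mod 490).

157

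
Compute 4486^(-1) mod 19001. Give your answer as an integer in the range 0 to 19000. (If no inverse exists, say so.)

16718

Extended Euclidean algorithm:
19001 = 4*4486 + 1057
4486 = 4*1057 + 258
1057 = 4*258 + 25
258 = 10*25 + 8
25 = 3*8 + 1
8 = 8*1 + 0
gcd = 1, so the inverse exists. Back-substitute:
1 = 25 − 3·8
1 = −3·258 + 31·25
1 = 31·1057 − 127·258
1 = −127·4486 + 539·1057
1 = 539·19001 − 2283·4486
Thus 4486·(-2283) ≡ 1 (mod 19001); reducing, -2283 mod 19001 = 16718.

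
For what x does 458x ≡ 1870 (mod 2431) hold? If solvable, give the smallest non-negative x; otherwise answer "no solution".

2244

First find gcd(458, 2431):
2431 = 5×458 + 141
458 = 3×141 + 35
141 = 4×35 + 1
35 = 35×1 + 0
gcd = 1, so a unique solution mod 2431 exists.
Back-substitute for the Bézout coefficients:
1 = 141 − 4·35
1 = −4·458 + 13·141
1 = 13·2431 − 69·458
So 458·(-69) ≡ 1 (mod 2431), giving 458⁻¹ ≡ 2362.
x ≡ 458⁻¹·1870 ≡ 2362·1870 ≡ 2244 (mod 2431).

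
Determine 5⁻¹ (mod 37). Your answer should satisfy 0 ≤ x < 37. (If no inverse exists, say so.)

15

Extended Euclidean algorithm:
37 = 7×5 + 2
5 = 2×2 + 1
2 = 2×1 + 0
gcd = 1, so the inverse exists. Back-substitute:
1 = 5 − 2·2
1 = −2·37 + 15·5
So 5·15 ≡ 1 (mod 37).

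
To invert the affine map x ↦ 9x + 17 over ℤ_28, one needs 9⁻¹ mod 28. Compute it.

25

gcd(28, 9) by repeated division:
28 = 3·9 + 1
9 = 9·1 + 0
gcd = 1, so the inverse exists. Back-substitute:
1 = 28 − 3·9
Thus 9·(-3) ≡ 1 (mod 28); reducing, -3 mod 28 = 25.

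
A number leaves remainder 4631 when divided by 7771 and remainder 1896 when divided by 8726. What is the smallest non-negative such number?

51860514

Write x = 4631 + 7771·k. Then 7771·k ≡ 1896 − 4631 ≡ 5991 (mod 8726).
Need 7771⁻¹ mod 8726. Extended Euclid on (8726, 7771):
8726 = 1×7771 + 955
7771 = 8×955 + 131
955 = 7×131 + 38
131 = 3×38 + 17
38 = 2×17 + 4
17 = 4×4 + 1
4 = 4×1 + 0
Back-substitute:
1 = 17 − 4·4
1 = −4·38 + 9·17
1 = 9·131 − 31·38
1 = −31·955 + 226·131
1 = 226·7771 − 1839·955
1 = −1839·8726 + 2065·7771
7771⁻¹ ≡ 2065 (mod 8726), so k ≡ 2065·5991 ≡ 6673 (mod 8726).
x = 4631 + 7771·6673 = 51860514.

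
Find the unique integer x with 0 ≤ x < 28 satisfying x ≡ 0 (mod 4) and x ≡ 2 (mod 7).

Write x = 0 + 4·k. Then 4·k ≡ 2 − 0 ≡ 2 (mod 7).
Need 4⁻¹ mod 7. Extended Euclid on (7, 4):
7 = 1×4 + 3
4 = 1×3 + 1
3 = 3×1 + 0
Back-substitute:
1 = 4 − 3
1 = −7 + 2·4
4⁻¹ ≡ 2 (mod 7), so k ≡ 2·2 ≡ 4 (mod 7).
x = 0 + 4·4 = 16.

16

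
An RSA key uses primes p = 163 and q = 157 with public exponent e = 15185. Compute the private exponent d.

φ(n) = (p−1)(q−1) = 162·156 = 25272.
Need d with 15185·d ≡ 1 (mod 25272). Apply the extended Euclidean algorithm:
25272 = 1·15185 + 10087
15185 = 1·10087 + 5098
10087 = 1·5098 + 4989
5098 = 1·4989 + 109
4989 = 45·109 + 84
109 = 1·84 + 25
84 = 3·25 + 9
25 = 2·9 + 7
9 = 1·7 + 2
7 = 3·2 + 1
2 = 2·1 + 0
Back-substitute:
1 = 7 − 3·2
1 = −3·9 + 4·7
1 = 4·25 − 11·9
1 = −11·84 + 37·25
1 = 37·109 − 48·84
1 = −48·4989 + 2197·109
1 = 2197·5098 − 2245·4989
1 = −2245·10087 + 4442·5098
1 = 4442·15185 − 6687·10087
1 = −6687·25272 + 11129·15185
So 15185·11129 ≡ 1 (mod 25272), hence d = 11129.

11129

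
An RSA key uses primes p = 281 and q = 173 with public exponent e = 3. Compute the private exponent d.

32107

φ(n) = (p−1)(q−1) = 280·172 = 48160.
Need d with 3·d ≡ 1 (mod 48160). Apply the extended Euclidean algorithm:
48160 = 16053×3 + 1
3 = 3×1 + 0
Back-substitute:
1 = 48160 − 16053·3
So 3·(-16053) ≡ 1 (mod 48160), hence d ≡ -16053 ≡ 32107 (mod 48160).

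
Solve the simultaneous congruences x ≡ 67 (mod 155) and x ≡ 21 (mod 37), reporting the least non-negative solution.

687

Write x = 67 + 155·k. Then 155·k ≡ 21 − 67 ≡ 28 (mod 37).
Need 155⁻¹ mod 37. Extended Euclid on (37, 7):
37 = 5×7 + 2
7 = 3×2 + 1
2 = 2×1 + 0
Back-substitute:
1 = 7 − 3·2
1 = −3·37 + 16·7
155⁻¹ ≡ 16 (mod 37), so k ≡ 16·28 ≡ 4 (mod 37).
x = 67 + 155·4 = 687.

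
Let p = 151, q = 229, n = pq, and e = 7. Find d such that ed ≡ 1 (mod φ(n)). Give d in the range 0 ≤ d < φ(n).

19543

φ(n) = (p−1)(q−1) = 150·228 = 34200.
Need d with 7·d ≡ 1 (mod 34200). Apply the extended Euclidean algorithm:
34200 = 4885×7 + 5
7 = 1×5 + 2
5 = 2×2 + 1
2 = 2×1 + 0
Back-substitute:
1 = 5 − 2·2
1 = −2·7 + 3·5
1 = 3·34200 − 14657·7
So 7·(-14657) ≡ 1 (mod 34200), hence d ≡ -14657 ≡ 19543 (mod 34200).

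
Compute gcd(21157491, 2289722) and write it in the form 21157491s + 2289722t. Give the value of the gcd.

Euclidean algorithm:
21157491 = 9·2289722 + 549993
2289722 = 4·549993 + 89750
549993 = 6·89750 + 11493
89750 = 7·11493 + 9299
11493 = 1·9299 + 2194
9299 = 4·2194 + 523
2194 = 4·523 + 102
523 = 5·102 + 13
102 = 7·13 + 11
13 = 1·11 + 2
11 = 5·2 + 1
2 = 2·1 + 0
gcd(21157491, 2289722) = 1.
Express as a combination:
1 = 11 − 5·2
1 = −5·13 + 6·11
1 = 6·102 − 47·13
1 = −47·523 + 241·102
1 = 241·2194 − 1011·523
1 = −1011·9299 + 4285·2194
1 = 4285·11493 − 5296·9299
1 = −5296·89750 + 41357·11493
1 = 41357·549993 − 253438·89750
1 = −253438·2289722 + 1055109·549993
1 = 1055109·21157491 − 9749419·2289722
So 1 = (1055109)·21157491 + (-9749419)·2289722.

1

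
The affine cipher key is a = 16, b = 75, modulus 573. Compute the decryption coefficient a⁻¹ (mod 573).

394

Apply the Euclidean algorithm to 573 and 16:
573 = 35×16 + 13
16 = 1×13 + 3
13 = 4×3 + 1
3 = 3×1 + 0
Since gcd(16, 573) = 1, back-substitute to write 1 as a combination:
1 = 13 − 4·3
1 = −4·16 + 5·13
1 = 5·573 − 179·16
Thus 16·(-179) ≡ 1 (mod 573); reducing, -179 mod 573 = 394.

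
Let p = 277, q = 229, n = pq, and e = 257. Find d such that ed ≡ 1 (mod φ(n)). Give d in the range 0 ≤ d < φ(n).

φ(n) = (p−1)(q−1) = 276·228 = 62928.
Need d with 257·d ≡ 1 (mod 62928). Apply the extended Euclidean algorithm:
62928 = 244×257 + 220
257 = 1×220 + 37
220 = 5×37 + 35
37 = 1×35 + 2
35 = 17×2 + 1
2 = 2×1 + 0
Back-substitute:
1 = 35 − 17·2
1 = −17·37 + 18·35
1 = 18·220 − 107·37
1 = −107·257 + 125·220
1 = 125·62928 − 30607·257
So 257·(-30607) ≡ 1 (mod 62928), hence d ≡ -30607 ≡ 32321 (mod 62928).

32321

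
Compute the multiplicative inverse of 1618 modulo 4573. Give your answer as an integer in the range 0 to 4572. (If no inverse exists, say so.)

1009

Extended Euclidean algorithm:
4573 = 2*1618 + 1337
1618 = 1*1337 + 281
1337 = 4*281 + 213
281 = 1*213 + 68
213 = 3*68 + 9
68 = 7*9 + 5
9 = 1*5 + 4
5 = 1*4 + 1
4 = 4*1 + 0
The gcd is 1. Working backward:
1 = 5 − 4
1 = −9 + 2·5
1 = 2·68 − 15·9
1 = −15·213 + 47·68
1 = 47·281 − 62·213
1 = −62·1337 + 295·281
1 = 295·1618 − 357·1337
1 = −357·4573 + 1009·1618
So 1618·1009 ≡ 1 (mod 4573).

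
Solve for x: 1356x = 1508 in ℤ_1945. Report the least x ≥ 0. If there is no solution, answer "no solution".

1883

First find gcd(1356, 1945):
1945 = 1·1356 + 589
1356 = 2·589 + 178
589 = 3·178 + 55
178 = 3·55 + 13
55 = 4·13 + 3
13 = 4·3 + 1
3 = 3·1 + 0
gcd = 1, so a unique solution mod 1945 exists.
Back-substitute for the Bézout coefficients:
1 = 13 − 4·3
1 = −4·55 + 17·13
1 = 17·178 − 55·55
1 = −55·589 + 182·178
1 = 182·1356 − 419·589
1 = −419·1945 + 601·1356
So 1356·(601) ≡ 1 (mod 1945), giving 1356⁻¹ ≡ 601.
x ≡ 1356⁻¹·1508 ≡ 601·1508 ≡ 1883 (mod 1945).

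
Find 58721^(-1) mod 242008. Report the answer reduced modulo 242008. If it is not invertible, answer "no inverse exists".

Compute gcd(58721, 242008):
242008 = 4×58721 + 7124
58721 = 8×7124 + 1729
7124 = 4×1729 + 208
1729 = 8×208 + 65
208 = 3×65 + 13
65 = 5×13 + 0
Since gcd = 13 > 1, 58721 is not a unit mod 242008.

no inverse exists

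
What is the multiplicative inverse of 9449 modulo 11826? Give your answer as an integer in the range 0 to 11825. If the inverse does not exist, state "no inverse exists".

Run Euclid on (11826, 9449):
11826 = 1×9449 + 2377
9449 = 3×2377 + 2318
2377 = 1×2318 + 59
2318 = 39×59 + 17
59 = 3×17 + 8
17 = 2×8 + 1
8 = 8×1 + 0
The gcd is 1. Working backward:
1 = 17 − 2·8
1 = −2·59 + 7·17
1 = 7·2318 − 275·59
1 = −275·2377 + 282·2318
1 = 282·9449 − 1121·2377
1 = −1121·11826 + 1403·9449
So 9449·1403 ≡ 1 (mod 11826).

1403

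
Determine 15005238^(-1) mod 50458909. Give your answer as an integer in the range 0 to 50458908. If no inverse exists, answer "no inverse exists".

43322673

Apply the Euclidean algorithm to 50458909 and 15005238:
50458909 = 3·15005238 + 5443195
15005238 = 2·5443195 + 4118848
5443195 = 1·4118848 + 1324347
4118848 = 3·1324347 + 145807
1324347 = 9·145807 + 12084
145807 = 12·12084 + 799
12084 = 15·799 + 99
799 = 8·99 + 7
99 = 14·7 + 1
7 = 7·1 + 0
Since gcd(15005238, 50458909) = 1, back-substitute to write 1 as a combination:
1 = 99 − 14·7
1 = −14·799 + 113·99
1 = 113·12084 − 1709·799
1 = −1709·145807 + 20621·12084
1 = 20621·1324347 − 187298·145807
1 = −187298·4118848 + 582515·1324347
1 = 582515·5443195 − 769813·4118848
1 = −769813·15005238 + 2122141·5443195
1 = 2122141·50458909 − 7136236·15005238
Hence 15005238⁻¹ ≡ -7136236 ≡ 43322673 (mod 50458909).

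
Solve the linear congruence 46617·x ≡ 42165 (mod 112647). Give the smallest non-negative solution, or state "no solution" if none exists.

32183

First find gcd(46617, 112647):
112647 = 2×46617 + 19413
46617 = 2×19413 + 7791
19413 = 2×7791 + 3831
7791 = 2×3831 + 129
3831 = 29×129 + 90
129 = 1×90 + 39
90 = 2×39 + 12
39 = 3×12 + 3
12 = 4×3 + 0
gcd = 3 and 3 | 42165, so solutions exist. Divide through by 3: 15539x ≡ 14055 (mod 37549).
Now find 15539⁻¹ mod 37549:
37549 = 2×15539 + 6471
15539 = 2×6471 + 2597
6471 = 2×2597 + 1277
2597 = 2×1277 + 43
1277 = 29×43 + 30
43 = 1×30 + 13
30 = 2×13 + 4
13 = 3×4 + 1
4 = 4×1 + 0
Back-substitute:
1 = 13 − 3·4
1 = −3·30 + 7·13
1 = 7·43 − 10·30
1 = −10·1277 + 297·43
1 = 297·2597 − 604·1277
1 = −604·6471 + 1505·2597
1 = 1505·15539 − 3614·6471
1 = −3614·37549 + 8733·15539
So 15539⁻¹ ≡ 8733 (mod 37549).
Then x ≡ 8733·14055 ≡ 32183 (mod 37549); the smallest non-negative solution is x = 32183.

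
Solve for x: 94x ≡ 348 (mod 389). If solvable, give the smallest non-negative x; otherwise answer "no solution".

252

First find gcd(94, 389):
389 = 4*94 + 13
94 = 7*13 + 3
13 = 4*3 + 1
3 = 3*1 + 0
gcd = 1, so a unique solution mod 389 exists.
Back-substitute for the Bézout coefficients:
1 = 13 − 4·3
1 = −4·94 + 29·13
1 = 29·389 − 120·94
So 94·(-120) ≡ 1 (mod 389), giving 94⁻¹ ≡ 269.
x ≡ 94⁻¹·348 ≡ 269·348 ≡ 252 (mod 389).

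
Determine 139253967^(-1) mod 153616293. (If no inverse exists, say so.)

no inverse exists

Compute gcd(139253967, 153616293):
153616293 = 1·139253967 + 14362326
139253967 = 9·14362326 + 9993033
14362326 = 1·9993033 + 4369293
9993033 = 2·4369293 + 1254447
4369293 = 3·1254447 + 605952
1254447 = 2·605952 + 42543
605952 = 14·42543 + 10350
42543 = 4·10350 + 1143
10350 = 9·1143 + 63
1143 = 18·63 + 9
63 = 7·9 + 0
gcd(139253967, 153616293) = 9 ≠ 1, so 139253967 has no multiplicative inverse modulo 153616293.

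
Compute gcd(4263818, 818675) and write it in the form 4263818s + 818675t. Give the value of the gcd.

Euclidean algorithm:
4263818 = 5·818675 + 170443
818675 = 4·170443 + 136903
170443 = 1·136903 + 33540
136903 = 4·33540 + 2743
33540 = 12·2743 + 624
2743 = 4·624 + 247
624 = 2·247 + 130
247 = 1·130 + 117
130 = 1·117 + 13
117 = 9·13 + 0
gcd(4263818, 818675) = 13.
Working backward:
13 = 130 − 117
13 = −247 + 2·130
13 = 2·624 − 5·247
13 = −5·2743 + 22·624
13 = 22·33540 − 269·2743
13 = −269·136903 + 1098·33540
13 = 1098·170443 − 1367·136903
13 = −1367·818675 + 6566·170443
13 = 6566·4263818 − 34197·818675
So 13 = (6566)·4263818 + (-34197)·818675.

13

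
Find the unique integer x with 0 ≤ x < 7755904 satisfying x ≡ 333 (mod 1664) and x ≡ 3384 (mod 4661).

Write x = 333 + 1664·k. Then 1664·k ≡ 3384 − 333 ≡ 3051 (mod 4661).
Need 1664⁻¹ mod 4661. Extended Euclid on (4661, 1664):
4661 = 2·1664 + 1333
1664 = 1·1333 + 331
1333 = 4·331 + 9
331 = 36·9 + 7
9 = 1·7 + 2
7 = 3·2 + 1
2 = 2·1 + 0
Back-substitute:
1 = 7 − 3·2
1 = −3·9 + 4·7
1 = 4·331 − 147·9
1 = −147·1333 + 592·331
1 = 592·1664 − 739·1333
1 = −739·4661 + 2070·1664
1664⁻¹ ≡ 2070 (mod 4661), so k ≡ 2070·3051 ≡ 4576 (mod 4661).
x = 333 + 1664·4576 = 7614797.

7614797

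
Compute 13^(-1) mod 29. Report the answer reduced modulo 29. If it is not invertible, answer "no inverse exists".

9

Extended Euclidean algorithm:
29 = 2*13 + 3
13 = 4*3 + 1
3 = 3*1 + 0
gcd = 1, so the inverse exists. Back-substitute:
1 = 13 − 4·3
1 = −4·29 + 9·13
So 13·9 ≡ 1 (mod 29).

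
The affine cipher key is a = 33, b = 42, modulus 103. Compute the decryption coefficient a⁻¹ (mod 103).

25

Extended Euclidean algorithm:
103 = 3×33 + 4
33 = 8×4 + 1
4 = 4×1 + 0
gcd = 1, so the inverse exists. Back-substitute:
1 = 33 − 8·4
1 = −8·103 + 25·33
So 33·25 ≡ 1 (mod 103).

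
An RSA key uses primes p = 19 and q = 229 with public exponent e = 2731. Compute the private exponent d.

547

φ(n) = (p−1)(q−1) = 18·228 = 4104.
Need d with 2731·d ≡ 1 (mod 4104). Apply the extended Euclidean algorithm:
4104 = 1×2731 + 1373
2731 = 1×1373 + 1358
1373 = 1×1358 + 15
1358 = 90×15 + 8
15 = 1×8 + 7
8 = 1×7 + 1
7 = 7×1 + 0
Back-substitute:
1 = 8 − 7
1 = −15 + 2·8
1 = 2·1358 − 181·15
1 = −181·1373 + 183·1358
1 = 183·2731 − 364·1373
1 = −364·4104 + 547·2731
So 2731·547 ≡ 1 (mod 4104), hence d = 547.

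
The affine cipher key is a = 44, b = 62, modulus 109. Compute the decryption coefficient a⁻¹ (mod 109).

57

Extended Euclidean algorithm:
109 = 2*44 + 21
44 = 2*21 + 2
21 = 10*2 + 1
2 = 2*1 + 0
Since gcd(44, 109) = 1, back-substitute to write 1 as a combination:
1 = 21 − 10·2
1 = −10·44 + 21·21
1 = 21·109 − 52·44
Hence 44⁻¹ ≡ -52 ≡ 57 (mod 109).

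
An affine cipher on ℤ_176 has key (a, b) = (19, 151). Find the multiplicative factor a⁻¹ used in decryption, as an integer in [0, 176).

139

Run Euclid on (176, 19):
176 = 9·19 + 5
19 = 3·5 + 4
5 = 1·4 + 1
4 = 4·1 + 0
Since gcd(19, 176) = 1, back-substitute to write 1 as a combination:
1 = 5 − 4
1 = −19 + 4·5
1 = 4·176 − 37·19
So 19·(-37) ≡ 1 (mod 176), and -37 ≡ 139 (mod 176).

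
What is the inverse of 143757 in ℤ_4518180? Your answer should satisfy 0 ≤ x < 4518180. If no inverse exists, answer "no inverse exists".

Compute gcd(143757, 4518180):
4518180 = 31*143757 + 61713
143757 = 2*61713 + 20331
61713 = 3*20331 + 720
20331 = 28*720 + 171
720 = 4*171 + 36
171 = 4*36 + 27
36 = 1*27 + 9
27 = 3*9 + 0
gcd(143757, 4518180) = 9 ≠ 1, so 143757 has no multiplicative inverse modulo 4518180.

no inverse exists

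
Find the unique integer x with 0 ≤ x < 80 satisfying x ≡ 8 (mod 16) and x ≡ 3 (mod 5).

8

Write x = 8 + 16·k. Then 16·k ≡ 3 − 8 ≡ 0 (mod 5).
Need 16⁻¹ mod 5. Extended Euclid on (5, 1):
5 = 5×1 + 0
16⁻¹ ≡ 1 (mod 5), so k ≡ 1·0 ≡ 0 (mod 5).
x = 8 + 16·0 = 8.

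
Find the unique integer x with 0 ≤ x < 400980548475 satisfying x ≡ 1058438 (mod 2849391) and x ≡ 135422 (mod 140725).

Write x = 1058438 + 2849391·k. Then 2849391·k ≡ 135422 − 1058438 ≡ 62059 (mod 140725).
Need 2849391⁻¹ mod 140725. Extended Euclid on (140725, 34891):
140725 = 4×34891 + 1161
34891 = 30×1161 + 61
1161 = 19×61 + 2
61 = 30×2 + 1
2 = 2×1 + 0
Back-substitute:
1 = 61 − 30·2
1 = −30·1161 + 571·61
1 = 571·34891 − 17160·1161
1 = −17160·140725 + 69211·34891
2849391⁻¹ ≡ 69211 (mod 140725), so k ≡ 69211·62059 ≡ 97724 (mod 140725).
x = 1058438 + 2849391·97724 = 278454944522.

278454944522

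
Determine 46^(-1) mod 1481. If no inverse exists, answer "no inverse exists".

161

Apply the Euclidean algorithm to 1481 and 46:
1481 = 32*46 + 9
46 = 5*9 + 1
9 = 9*1 + 0
Since gcd(46, 1481) = 1, back-substitute to write 1 as a combination:
1 = 46 − 5·9
1 = −5·1481 + 161·46
So 46·161 ≡ 1 (mod 1481).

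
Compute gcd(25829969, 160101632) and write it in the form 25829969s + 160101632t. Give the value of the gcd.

Apply Euclid's algorithm to 160101632 and 25829969:
160101632 = 6·25829969 + 5121818
25829969 = 5·5121818 + 220879
5121818 = 23·220879 + 41601
220879 = 5·41601 + 12874
41601 = 3·12874 + 2979
12874 = 4·2979 + 958
2979 = 3·958 + 105
958 = 9·105 + 13
105 = 8·13 + 1
13 = 13·1 + 0
gcd(25829969, 160101632) = 1.
Working backward:
1 = 105 − 8·13
1 = −8·958 + 73·105
1 = 73·2979 − 227·958
1 = −227·12874 + 981·2979
1 = 981·41601 − 3170·12874
1 = −3170·220879 + 16831·41601
1 = 16831·5121818 − 390283·220879
1 = −390283·25829969 + 1968246·5121818
1 = 1968246·160101632 − 12199759·25829969
So 1 = (1968246)·160101632 + (-12199759)·25829969.

1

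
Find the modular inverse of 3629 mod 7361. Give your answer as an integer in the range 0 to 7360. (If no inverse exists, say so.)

5217

Apply the Euclidean algorithm to 7361 and 3629:
7361 = 2×3629 + 103
3629 = 35×103 + 24
103 = 4×24 + 7
24 = 3×7 + 3
7 = 2×3 + 1
3 = 3×1 + 0
gcd = 1, so the inverse exists. Back-substitute:
1 = 7 − 2·3
1 = −2·24 + 7·7
1 = 7·103 − 30·24
1 = −30·3629 + 1057·103
1 = 1057·7361 − 2144·3629
Hence 3629⁻¹ ≡ -2144 ≡ 5217 (mod 7361).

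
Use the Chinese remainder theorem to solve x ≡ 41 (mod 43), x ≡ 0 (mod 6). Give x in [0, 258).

Write x = 41 + 43·k. Then 43·k ≡ 0 − 41 ≡ 1 (mod 6).
Need 43⁻¹ mod 6. Extended Euclid on (6, 1):
6 = 6×1 + 0
43⁻¹ ≡ 1 (mod 6), so k ≡ 1·1 ≡ 1 (mod 6).
x = 41 + 43·1 = 84.

84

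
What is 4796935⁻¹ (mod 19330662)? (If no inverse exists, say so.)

no inverse exists

Euclidean algorithm on 19330662, 4796935:
19330662 = 4·4796935 + 142922
4796935 = 33·142922 + 80509
142922 = 1·80509 + 62413
80509 = 1·62413 + 18096
62413 = 3·18096 + 8125
18096 = 2·8125 + 1846
8125 = 4·1846 + 741
1846 = 2·741 + 364
741 = 2·364 + 13
364 = 28·13 + 0
gcd(4796935, 19330662) = 13 ≠ 1, so 4796935 has no multiplicative inverse modulo 19330662.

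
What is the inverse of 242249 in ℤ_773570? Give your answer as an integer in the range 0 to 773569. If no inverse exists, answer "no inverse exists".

no inverse exists

Compute gcd(242249, 773570):
773570 = 3·242249 + 46823
242249 = 5·46823 + 8134
46823 = 5·8134 + 6153
8134 = 1·6153 + 1981
6153 = 3·1981 + 210
1981 = 9·210 + 91
210 = 2·91 + 28
91 = 3·28 + 7
28 = 4·7 + 0
Since gcd = 7 > 1, 242249 is not a unit mod 773570.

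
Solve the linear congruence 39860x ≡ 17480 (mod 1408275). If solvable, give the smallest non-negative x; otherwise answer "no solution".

First find gcd(39860, 1408275):
1408275 = 35·39860 + 13175
39860 = 3·13175 + 335
13175 = 39·335 + 110
335 = 3·110 + 5
110 = 22·5 + 0
gcd = 5 and 5 | 17480, so solutions exist. Divide through by 5: 7972x ≡ 3496 (mod 281655).
Now find 7972⁻¹ mod 281655:
281655 = 35×7972 + 2635
7972 = 3×2635 + 67
2635 = 39×67 + 22
67 = 3×22 + 1
22 = 22×1 + 0
Back-substitute:
1 = 67 − 3·22
1 = −3·2635 + 118·67
1 = 118·7972 − 357·2635
1 = −357·281655 + 12613·7972
So 7972⁻¹ ≡ 12613 (mod 281655).
Then x ≡ 12613·3496 ≡ 156868 (mod 281655); the smallest non-negative solution is x = 156868.

156868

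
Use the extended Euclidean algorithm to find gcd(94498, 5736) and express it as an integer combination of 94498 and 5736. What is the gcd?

Euclidean algorithm:
94498 = 16×5736 + 2722
5736 = 2×2722 + 292
2722 = 9×292 + 94
292 = 3×94 + 10
94 = 9×10 + 4
10 = 2×4 + 2
4 = 2×2 + 0
gcd(94498, 5736) = 2.
Back-substituting:
2 = 10 − 2·4
2 = −2·94 + 19·10
2 = 19·292 − 59·94
2 = −59·2722 + 550·292
2 = 550·5736 − 1159·2722
2 = −1159·94498 + 19094·5736
So 2 = (-1159)·94498 + (19094)·5736.

2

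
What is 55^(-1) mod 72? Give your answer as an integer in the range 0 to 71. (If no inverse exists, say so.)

Run Euclid on (72, 55):
72 = 1·55 + 17
55 = 3·17 + 4
17 = 4·4 + 1
4 = 4·1 + 0
gcd = 1, so the inverse exists. Back-substitute:
1 = 17 − 4·4
1 = −4·55 + 13·17
1 = 13·72 − 17·55
Thus 55·(-17) ≡ 1 (mod 72); reducing, -17 mod 72 = 55.

55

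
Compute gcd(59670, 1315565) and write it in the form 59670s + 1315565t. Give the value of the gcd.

5

Apply Euclid's algorithm to 1315565 and 59670:
1315565 = 22*59670 + 2825
59670 = 21*2825 + 345
2825 = 8*345 + 65
345 = 5*65 + 20
65 = 3*20 + 5
20 = 4*5 + 0
gcd(59670, 1315565) = 5.
Back-substituting:
5 = 65 − 3·20
5 = −3·345 + 16·65
5 = 16·2825 − 131·345
5 = −131·59670 + 2767·2825
5 = 2767·1315565 − 61005·59670
So 5 = (2767)·1315565 + (-61005)·59670.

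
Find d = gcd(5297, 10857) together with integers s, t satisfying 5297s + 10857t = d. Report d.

1

Apply Euclid's algorithm to 10857 and 5297:
10857 = 2*5297 + 263
5297 = 20*263 + 37
263 = 7*37 + 4
37 = 9*4 + 1
4 = 4*1 + 0
gcd(5297, 10857) = 1.
Express as a combination:
1 = 37 − 9·4
1 = −9·263 + 64·37
1 = 64·5297 − 1289·263
1 = −1289·10857 + 2642·5297
So 1 = (-1289)·10857 + (2642)·5297.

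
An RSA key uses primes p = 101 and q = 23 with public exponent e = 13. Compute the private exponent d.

φ(n) = (p−1)(q−1) = 100·22 = 2200.
Need d with 13·d ≡ 1 (mod 2200). Apply the extended Euclidean algorithm:
2200 = 169×13 + 3
13 = 4×3 + 1
3 = 3×1 + 0
Back-substitute:
1 = 13 − 4·3
1 = −4·2200 + 677·13
So 13·677 ≡ 1 (mod 2200), hence d = 677.

677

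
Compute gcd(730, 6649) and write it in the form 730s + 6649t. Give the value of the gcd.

Repeated division:
6649 = 9·730 + 79
730 = 9·79 + 19
79 = 4·19 + 3
19 = 6·3 + 1
3 = 3·1 + 0
gcd(730, 6649) = 1.
Working backward:
1 = 19 − 6·3
1 = −6·79 + 25·19
1 = 25·730 − 231·79
1 = −231·6649 + 2104·730
So 1 = (-231)·6649 + (2104)·730.

1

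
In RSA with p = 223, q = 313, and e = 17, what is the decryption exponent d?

φ(n) = (p−1)(q−1) = 222·312 = 69264.
Need d with 17·d ≡ 1 (mod 69264). Apply the extended Euclidean algorithm:
69264 = 4074*17 + 6
17 = 2*6 + 5
6 = 1*5 + 1
5 = 5*1 + 0
Back-substitute:
1 = 6 − 5
1 = −17 + 3·6
1 = 3·69264 − 12223·17
So 17·(-12223) ≡ 1 (mod 69264), hence d ≡ -12223 ≡ 57041 (mod 69264).

57041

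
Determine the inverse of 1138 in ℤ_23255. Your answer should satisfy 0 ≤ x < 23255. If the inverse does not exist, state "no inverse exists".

gcd(23255, 1138) by repeated division:
23255 = 20·1138 + 495
1138 = 2·495 + 148
495 = 3·148 + 51
148 = 2·51 + 46
51 = 1·46 + 5
46 = 9·5 + 1
5 = 5·1 + 0
gcd = 1, so the inverse exists. Back-substitute:
1 = 46 − 9·5
1 = −9·51 + 10·46
1 = 10·148 − 29·51
1 = −29·495 + 97·148
1 = 97·1138 − 223·495
1 = −223·23255 + 4557·1138
So 1138·4557 ≡ 1 (mod 23255).

4557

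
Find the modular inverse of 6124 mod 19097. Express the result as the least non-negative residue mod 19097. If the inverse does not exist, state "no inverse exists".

Run Euclid on (19097, 6124):
19097 = 3×6124 + 725
6124 = 8×725 + 324
725 = 2×324 + 77
324 = 4×77 + 16
77 = 4×16 + 13
16 = 1×13 + 3
13 = 4×3 + 1
3 = 3×1 + 0
gcd = 1, so the inverse exists. Back-substitute:
1 = 13 − 4·3
1 = −4·16 + 5·13
1 = 5·77 − 24·16
1 = −24·324 + 101·77
1 = 101·725 − 226·324
1 = −226·6124 + 1909·725
1 = 1909·19097 − 5953·6124
So 6124·(-5953) ≡ 1 (mod 19097), and -5953 ≡ 13144 (mod 19097).

13144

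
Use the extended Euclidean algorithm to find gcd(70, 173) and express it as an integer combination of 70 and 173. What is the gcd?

1

Apply Euclid's algorithm to 173 and 70:
173 = 2×70 + 33
70 = 2×33 + 4
33 = 8×4 + 1
4 = 4×1 + 0
gcd(70, 173) = 1.
Working backward:
1 = 33 − 8·4
1 = −8·70 + 17·33
1 = 17·173 − 42·70
So 1 = (17)·173 + (-42)·70.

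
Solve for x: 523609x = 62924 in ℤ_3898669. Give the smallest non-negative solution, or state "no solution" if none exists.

1830154

First find gcd(523609, 3898669):
3898669 = 7×523609 + 233406
523609 = 2×233406 + 56797
233406 = 4×56797 + 6218
56797 = 9×6218 + 835
6218 = 7×835 + 373
835 = 2×373 + 89
373 = 4×89 + 17
89 = 5×17 + 4
17 = 4×4 + 1
4 = 4×1 + 0
gcd = 1, so a unique solution mod 3898669 exists.
Back-substitute for the Bézout coefficients:
1 = 17 − 4·4
1 = −4·89 + 21·17
1 = 21·373 − 88·89
1 = −88·835 + 197·373
1 = 197·6218 − 1467·835
1 = −1467·56797 + 13400·6218
1 = 13400·233406 − 55067·56797
1 = −55067·523609 + 123534·233406
1 = 123534·3898669 − 919805·523609
So 523609·(-919805) ≡ 1 (mod 3898669), giving 523609⁻¹ ≡ 2978864.
x ≡ 523609⁻¹·62924 ≡ 2978864·62924 ≡ 1830154 (mod 3898669).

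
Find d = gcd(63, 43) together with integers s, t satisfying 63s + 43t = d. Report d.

Euclidean algorithm:
63 = 1*43 + 20
43 = 2*20 + 3
20 = 6*3 + 2
3 = 1*2 + 1
2 = 2*1 + 0
gcd(63, 43) = 1.
Back-substituting:
1 = 3 − 2
1 = −20 + 7·3
1 = 7·43 − 15·20
1 = −15·63 + 22·43
So 1 = (-15)·63 + (22)·43.

1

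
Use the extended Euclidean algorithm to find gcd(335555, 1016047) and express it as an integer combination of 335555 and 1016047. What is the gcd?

Repeated division:
1016047 = 3×335555 + 9382
335555 = 35×9382 + 7185
9382 = 1×7185 + 2197
7185 = 3×2197 + 594
2197 = 3×594 + 415
594 = 1×415 + 179
415 = 2×179 + 57
179 = 3×57 + 8
57 = 7×8 + 1
8 = 8×1 + 0
gcd(335555, 1016047) = 1.
Working backward:
1 = 57 − 7·8
1 = −7·179 + 22·57
1 = 22·415 − 51·179
1 = −51·594 + 73·415
1 = 73·2197 − 270·594
1 = −270·7185 + 883·2197
1 = 883·9382 − 1153·7185
1 = −1153·335555 + 41238·9382
1 = 41238·1016047 − 124867·335555
So 1 = (41238)·1016047 + (-124867)·335555.

1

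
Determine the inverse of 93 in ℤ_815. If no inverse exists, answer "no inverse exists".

482

gcd(815, 93) by repeated division:
815 = 8·93 + 71
93 = 1·71 + 22
71 = 3·22 + 5
22 = 4·5 + 2
5 = 2·2 + 1
2 = 2·1 + 0
gcd = 1, so the inverse exists. Back-substitute:
1 = 5 − 2·2
1 = −2·22 + 9·5
1 = 9·71 − 29·22
1 = −29·93 + 38·71
1 = 38·815 − 333·93
Hence 93⁻¹ ≡ -333 ≡ 482 (mod 815).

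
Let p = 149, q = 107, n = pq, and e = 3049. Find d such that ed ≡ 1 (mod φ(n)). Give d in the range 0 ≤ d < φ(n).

φ(n) = (p−1)(q−1) = 148·106 = 15688.
Need d with 3049·d ≡ 1 (mod 15688). Apply the extended Euclidean algorithm:
15688 = 5×3049 + 443
3049 = 6×443 + 391
443 = 1×391 + 52
391 = 7×52 + 27
52 = 1×27 + 25
27 = 1×25 + 2
25 = 12×2 + 1
2 = 2×1 + 0
Back-substitute:
1 = 25 − 12·2
1 = −12·27 + 13·25
1 = 13·52 − 25·27
1 = −25·391 + 188·52
1 = 188·443 − 213·391
1 = −213·3049 + 1466·443
1 = 1466·15688 − 7543·3049
So 3049·(-7543) ≡ 1 (mod 15688), hence d ≡ -7543 ≡ 8145 (mod 15688).

8145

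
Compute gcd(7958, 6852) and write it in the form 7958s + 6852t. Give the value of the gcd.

2

Repeated division:
7958 = 1*6852 + 1106
6852 = 6*1106 + 216
1106 = 5*216 + 26
216 = 8*26 + 8
26 = 3*8 + 2
8 = 4*2 + 0
gcd(7958, 6852) = 2.
Back-substituting:
2 = 26 − 3·8
2 = −3·216 + 25·26
2 = 25·1106 − 128·216
2 = −128·6852 + 793·1106
2 = 793·7958 − 921·6852
So 2 = (793)·7958 + (-921)·6852.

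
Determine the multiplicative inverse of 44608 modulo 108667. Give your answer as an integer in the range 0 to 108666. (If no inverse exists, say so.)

gcd(108667, 44608) by repeated division:
108667 = 2×44608 + 19451
44608 = 2×19451 + 5706
19451 = 3×5706 + 2333
5706 = 2×2333 + 1040
2333 = 2×1040 + 253
1040 = 4×253 + 28
253 = 9×28 + 1
28 = 28×1 + 0
Since gcd(44608, 108667) = 1, back-substitute to write 1 as a combination:
1 = 253 − 9·28
1 = −9·1040 + 37·253
1 = 37·2333 − 83·1040
1 = −83·5706 + 203·2333
1 = 203·19451 − 692·5706
1 = −692·44608 + 1587·19451
1 = 1587·108667 − 3866·44608
So 44608·(-3866) ≡ 1 (mod 108667), and -3866 ≡ 104801 (mod 108667).

104801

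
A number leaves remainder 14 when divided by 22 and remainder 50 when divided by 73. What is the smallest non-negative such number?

1510

Write x = 14 + 22·k. Then 22·k ≡ 50 − 14 ≡ 36 (mod 73).
Need 22⁻¹ mod 73. Extended Euclid on (73, 22):
73 = 3*22 + 7
22 = 3*7 + 1
7 = 7*1 + 0
Back-substitute:
1 = 22 − 3·7
1 = −3·73 + 10·22
22⁻¹ ≡ 10 (mod 73), so k ≡ 10·36 ≡ 68 (mod 73).
x = 14 + 22·68 = 1510.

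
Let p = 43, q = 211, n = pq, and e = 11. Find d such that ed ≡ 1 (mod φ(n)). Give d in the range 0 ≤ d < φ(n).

φ(n) = (p−1)(q−1) = 42·210 = 8820.
Need d with 11·d ≡ 1 (mod 8820). Apply the extended Euclidean algorithm:
8820 = 801*11 + 9
11 = 1*9 + 2
9 = 4*2 + 1
2 = 2*1 + 0
Back-substitute:
1 = 9 − 4·2
1 = −4·11 + 5·9
1 = 5·8820 − 4009·11
So 11·(-4009) ≡ 1 (mod 8820), hence d ≡ -4009 ≡ 4811 (mod 8820).

4811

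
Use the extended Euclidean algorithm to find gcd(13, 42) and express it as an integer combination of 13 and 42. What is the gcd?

1

Euclidean algorithm:
42 = 3×13 + 3
13 = 4×3 + 1
3 = 3×1 + 0
gcd(13, 42) = 1.
Express as a combination:
1 = 13 − 4·3
1 = −4·42 + 13·13
So 1 = (-4)·42 + (13)·13.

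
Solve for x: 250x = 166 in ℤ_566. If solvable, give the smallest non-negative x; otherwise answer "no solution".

First find gcd(250, 566):
566 = 2*250 + 66
250 = 3*66 + 52
66 = 1*52 + 14
52 = 3*14 + 10
14 = 1*10 + 4
10 = 2*4 + 2
4 = 2*2 + 0
gcd = 2 and 2 | 166, so solutions exist. Divide through by 2: 125x ≡ 83 (mod 283).
Now find 125⁻¹ mod 283:
283 = 2·125 + 33
125 = 3·33 + 26
33 = 1·26 + 7
26 = 3·7 + 5
7 = 1·5 + 2
5 = 2·2 + 1
2 = 2·1 + 0
Back-substitute:
1 = 5 − 2·2
1 = −2·7 + 3·5
1 = 3·26 − 11·7
1 = −11·33 + 14·26
1 = 14·125 − 53·33
1 = −53·283 + 120·125
So 125⁻¹ ≡ 120 (mod 283).
Then x ≡ 120·83 ≡ 55 (mod 283); the smallest non-negative solution is x = 55.

55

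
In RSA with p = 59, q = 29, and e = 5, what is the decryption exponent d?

φ(n) = (p−1)(q−1) = 58·28 = 1624.
Need d with 5·d ≡ 1 (mod 1624). Apply the extended Euclidean algorithm:
1624 = 324·5 + 4
5 = 1·4 + 1
4 = 4·1 + 0
Back-substitute:
1 = 5 − 4
1 = −1624 + 325·5
So 5·325 ≡ 1 (mod 1624), hence d = 325.

325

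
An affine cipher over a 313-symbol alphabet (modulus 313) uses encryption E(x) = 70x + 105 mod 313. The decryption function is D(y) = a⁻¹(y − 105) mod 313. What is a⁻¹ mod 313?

237

Run Euclid on (313, 70):
313 = 4×70 + 33
70 = 2×33 + 4
33 = 8×4 + 1
4 = 4×1 + 0
Since gcd(70, 313) = 1, back-substitute to write 1 as a combination:
1 = 33 − 8·4
1 = −8·70 + 17·33
1 = 17·313 − 76·70
Hence 70⁻¹ ≡ -76 ≡ 237 (mod 313).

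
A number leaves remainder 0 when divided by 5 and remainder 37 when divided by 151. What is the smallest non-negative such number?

Write x = 0 + 5·k. Then 5·k ≡ 37 − 0 ≡ 37 (mod 151).
Need 5⁻¹ mod 151. Extended Euclid on (151, 5):
151 = 30×5 + 1
5 = 5×1 + 0
Back-substitute:
1 = 151 − 30·5
5⁻¹ ≡ 121 (mod 151), so k ≡ 121·37 ≡ 98 (mod 151).
x = 0 + 5·98 = 490.

490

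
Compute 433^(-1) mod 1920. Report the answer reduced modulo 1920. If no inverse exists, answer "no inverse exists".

Run Euclid on (1920, 433):
1920 = 4*433 + 188
433 = 2*188 + 57
188 = 3*57 + 17
57 = 3*17 + 6
17 = 2*6 + 5
6 = 1*5 + 1
5 = 5*1 + 0
Since gcd(433, 1920) = 1, back-substitute to write 1 as a combination:
1 = 6 − 5
1 = −17 + 3·6
1 = 3·57 − 10·17
1 = −10·188 + 33·57
1 = 33·433 − 76·188
1 = −76·1920 + 337·433
So 433·337 ≡ 1 (mod 1920).

337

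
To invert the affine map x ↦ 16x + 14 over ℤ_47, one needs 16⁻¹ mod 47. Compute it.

Run Euclid on (47, 16):
47 = 2*16 + 15
16 = 1*15 + 1
15 = 15*1 + 0
Since gcd(16, 47) = 1, back-substitute to write 1 as a combination:
1 = 16 − 15
1 = −47 + 3·16
So 16·3 ≡ 1 (mod 47).

3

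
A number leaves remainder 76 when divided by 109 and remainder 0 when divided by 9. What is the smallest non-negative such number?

621

Write x = 76 + 109·k. Then 109·k ≡ 0 − 76 ≡ 5 (mod 9).
Need 109⁻¹ mod 9. Extended Euclid on (9, 1):
9 = 9·1 + 0
109⁻¹ ≡ 1 (mod 9), so k ≡ 1·5 ≡ 5 (mod 9).
x = 76 + 109·5 = 621.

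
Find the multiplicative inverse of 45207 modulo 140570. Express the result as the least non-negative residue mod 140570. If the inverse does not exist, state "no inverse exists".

Apply the Euclidean algorithm to 140570 and 45207:
140570 = 3·45207 + 4949
45207 = 9·4949 + 666
4949 = 7·666 + 287
666 = 2·287 + 92
287 = 3·92 + 11
92 = 8·11 + 4
11 = 2·4 + 3
4 = 1·3 + 1
3 = 3·1 + 0
gcd = 1, so the inverse exists. Back-substitute:
1 = 4 − 3
1 = −11 + 3·4
1 = 3·92 − 25·11
1 = −25·287 + 78·92
1 = 78·666 − 181·287
1 = −181·4949 + 1345·666
1 = 1345·45207 − 12286·4949
1 = −12286·140570 + 38203·45207
So 45207·38203 ≡ 1 (mod 140570).

38203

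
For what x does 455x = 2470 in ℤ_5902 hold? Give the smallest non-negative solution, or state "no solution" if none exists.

200

First find gcd(455, 5902):
5902 = 12*455 + 442
455 = 1*442 + 13
442 = 34*13 + 0
gcd = 13 and 13 | 2470, so solutions exist. Divide through by 13: 35x ≡ 190 (mod 454).
Now find 35⁻¹ mod 454:
454 = 12*35 + 34
35 = 1*34 + 1
34 = 34*1 + 0
Back-substitute:
1 = 35 − 34
1 = −454 + 13·35
So 35⁻¹ ≡ 13 (mod 454).
Then x ≡ 13·190 ≡ 200 (mod 454); the smallest non-negative solution is x = 200.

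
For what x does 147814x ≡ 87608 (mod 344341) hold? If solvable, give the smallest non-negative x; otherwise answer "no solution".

First find gcd(147814, 344341):
344341 = 2·147814 + 48713
147814 = 3·48713 + 1675
48713 = 29·1675 + 138
1675 = 12·138 + 19
138 = 7·19 + 5
19 = 3·5 + 4
5 = 1·4 + 1
4 = 4·1 + 0
gcd = 1, so a unique solution mod 344341 exists.
Back-substitute for the Bézout coefficients:
1 = 5 − 4
1 = −19 + 4·5
1 = 4·138 − 29·19
1 = −29·1675 + 352·138
1 = 352·48713 − 10237·1675
1 = −10237·147814 + 31063·48713
1 = 31063·344341 − 72363·147814
So 147814·(-72363) ≡ 1 (mod 344341), giving 147814⁻¹ ≡ 271978.
x ≡ 147814⁻¹·87608 ≡ 271978·87608 ≡ 84447 (mod 344341).

84447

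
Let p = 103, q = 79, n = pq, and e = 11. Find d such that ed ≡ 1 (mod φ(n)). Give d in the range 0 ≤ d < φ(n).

φ(n) = (p−1)(q−1) = 102·78 = 7956.
Need d with 11·d ≡ 1 (mod 7956). Apply the extended Euclidean algorithm:
7956 = 723·11 + 3
11 = 3·3 + 2
3 = 1·2 + 1
2 = 2·1 + 0
Back-substitute:
1 = 3 − 2
1 = −11 + 4·3
1 = 4·7956 − 2893·11
So 11·(-2893) ≡ 1 (mod 7956), hence d ≡ -2893 ≡ 5063 (mod 7956).

5063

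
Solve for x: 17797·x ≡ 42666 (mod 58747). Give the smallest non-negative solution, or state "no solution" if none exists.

1402

First find gcd(17797, 58747):
58747 = 3·17797 + 5356
17797 = 3·5356 + 1729
5356 = 3·1729 + 169
1729 = 10·169 + 39
169 = 4·39 + 13
39 = 3·13 + 0
gcd = 13 and 13 | 42666, so solutions exist. Divide through by 13: 1369x ≡ 3282 (mod 4519).
Now find 1369⁻¹ mod 4519:
4519 = 3·1369 + 412
1369 = 3·412 + 133
412 = 3·133 + 13
133 = 10·13 + 3
13 = 4·3 + 1
3 = 3·1 + 0
Back-substitute:
1 = 13 − 4·3
1 = −4·133 + 41·13
1 = 41·412 − 127·133
1 = −127·1369 + 422·412
1 = 422·4519 − 1393·1369
So 1369·(-1393) ≡ 1 (mod 4519), i.e. 1369⁻¹ ≡ 3126.
Then x ≡ 3126·3282 ≡ 1402 (mod 4519); the smallest non-negative solution is x = 1402.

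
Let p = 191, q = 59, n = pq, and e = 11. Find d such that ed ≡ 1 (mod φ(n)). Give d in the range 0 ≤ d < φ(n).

6011

φ(n) = (p−1)(q−1) = 190·58 = 11020.
Need d with 11·d ≡ 1 (mod 11020). Apply the extended Euclidean algorithm:
11020 = 1001×11 + 9
11 = 1×9 + 2
9 = 4×2 + 1
2 = 2×1 + 0
Back-substitute:
1 = 9 − 4·2
1 = −4·11 + 5·9
1 = 5·11020 − 5009·11
So 11·(-5009) ≡ 1 (mod 11020), hence d ≡ -5009 ≡ 6011 (mod 11020).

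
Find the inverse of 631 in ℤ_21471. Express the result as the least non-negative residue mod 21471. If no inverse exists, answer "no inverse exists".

gcd(21471, 631) by repeated division:
21471 = 34·631 + 17
631 = 37·17 + 2
17 = 8·2 + 1
2 = 2·1 + 0
gcd = 1, so the inverse exists. Back-substitute:
1 = 17 − 8·2
1 = −8·631 + 297·17
1 = 297·21471 − 10106·631
Thus 631·(-10106) ≡ 1 (mod 21471); reducing, -10106 mod 21471 = 11365.

11365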